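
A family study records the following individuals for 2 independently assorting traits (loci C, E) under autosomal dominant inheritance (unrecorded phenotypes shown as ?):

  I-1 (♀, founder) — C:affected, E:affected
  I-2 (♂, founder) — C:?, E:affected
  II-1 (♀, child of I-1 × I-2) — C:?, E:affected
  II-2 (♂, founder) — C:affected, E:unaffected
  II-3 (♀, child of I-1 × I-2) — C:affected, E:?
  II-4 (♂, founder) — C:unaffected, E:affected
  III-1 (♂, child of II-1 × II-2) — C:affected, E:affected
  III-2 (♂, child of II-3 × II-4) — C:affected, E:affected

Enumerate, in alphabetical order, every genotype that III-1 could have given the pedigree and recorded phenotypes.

C/I-1 aff ·: Cc|CC
C/I-2 ? ·: cc|Cc|CC
C/II-1 ? I-1×I-2: cc|Cc|CC
C/II-2 aff ·: Cc|CC
C/II-3 aff I-1×I-2: Cc|CC
C/II-4 un ·: cc
C/III-1 aff II-1×II-2: Cc|CC
C/III-2 aff II-3×II-4: Cc
⇒ C over [I-1,I-2,II-1,II-2,II-3,II-4,III-1,III-2]: 59 consistent
E/I-1 aff ·: Ee|EE
E/I-2 aff ·: Ee|EE
E/II-1 aff I-1×I-2: Ee|EE
E/II-2 un ·: ee
E/II-3 ? I-1×I-2: ee|Ee|EE
E/II-4 aff ·: Ee|EE
E/III-1 aff II-1×II-2: Ee
E/III-2 aff II-3×II-4: Ee|EE
⇒ E over [I-1,I-2,II-1,II-2,II-3,II-4,III-1,III-2]: 49 consistent

III-1 ∈ {CC Ee, Cc Ee}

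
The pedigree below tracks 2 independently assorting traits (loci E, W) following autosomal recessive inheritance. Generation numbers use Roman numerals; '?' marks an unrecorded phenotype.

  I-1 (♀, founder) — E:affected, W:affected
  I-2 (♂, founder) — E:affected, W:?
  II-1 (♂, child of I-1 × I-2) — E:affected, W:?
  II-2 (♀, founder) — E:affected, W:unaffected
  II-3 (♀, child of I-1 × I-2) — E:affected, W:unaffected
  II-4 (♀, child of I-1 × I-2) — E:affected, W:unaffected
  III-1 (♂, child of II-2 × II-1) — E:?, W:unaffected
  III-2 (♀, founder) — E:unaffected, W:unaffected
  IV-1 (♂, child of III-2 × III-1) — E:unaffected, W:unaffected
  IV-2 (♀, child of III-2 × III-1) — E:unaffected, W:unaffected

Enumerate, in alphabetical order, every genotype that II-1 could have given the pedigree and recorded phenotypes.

E/I-1 aff ·: ee
E/I-2 aff ·: ee
E/II-1 aff I-1×I-2: ee
E/II-2 aff ·: ee
E/II-3 aff I-1×I-2: ee
E/II-4 aff I-1×I-2: ee
E/III-1 ? II-2×II-1: ee
E/III-2 un ·: EE|Ee
E/IV-1 un III-2×III-1: Ee
E/IV-2 un III-2×III-1: Ee
⇒ E over [I-1,I-2,II-1,II-2,II-3,II-4,III-1,III-2,IV-1,IV-2]: 2 consistent
W/I-1 aff ·: ww
W/I-2 ? ·: WW|Ww
W/II-1 ? I-1×I-2: Ww|ww
W/II-2 un ·: WW|Ww
W/II-3 un I-1×I-2: Ww
W/II-4 un I-1×I-2: Ww
W/III-1 un II-2×II-1: WW|Ww
W/III-2 un ·: WW|Ww
W/IV-1 un III-2×III-1: WW|Ww
W/IV-2 un III-2×III-1: WW|Ww
⇒ W over [I-1,I-2,II-1,II-2,II-3,II-4,III-1,III-2,IV-1,IV-2]: 68 consistent

II-1 ∈ {ee Ww, ee ww}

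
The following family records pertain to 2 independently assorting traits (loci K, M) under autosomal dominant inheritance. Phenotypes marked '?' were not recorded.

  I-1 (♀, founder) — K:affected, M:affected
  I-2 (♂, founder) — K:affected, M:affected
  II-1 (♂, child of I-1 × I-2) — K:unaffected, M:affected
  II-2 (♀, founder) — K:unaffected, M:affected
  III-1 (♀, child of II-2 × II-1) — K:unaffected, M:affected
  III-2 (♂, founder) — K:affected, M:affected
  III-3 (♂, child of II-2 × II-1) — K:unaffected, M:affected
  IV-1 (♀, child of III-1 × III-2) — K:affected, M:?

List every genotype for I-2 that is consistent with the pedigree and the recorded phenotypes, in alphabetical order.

I-2 ∈ {Kk MM, Kk Mm}

K/I-1 aff ·: Kk
K/I-2 aff ·: Kk
K/II-1 un I-1×I-2: kk
K/II-2 un ·: kk
K/III-1 un II-2×II-1: kk
K/III-2 aff ·: Kk|KK
K/III-3 un II-2×II-1: kk
K/IV-1 aff III-1×III-2: Kk
⇒ K over [I-1,I-2,II-1,II-2,III-1,III-2,III-3,IV-1]: 2 consistent
M/I-1 aff ·: Mm|MM
M/I-2 aff ·: Mm|MM
M/II-1 aff I-1×I-2: Mm|MM
M/II-2 aff ·: Mm|MM
M/III-1 aff II-2×II-1: Mm|MM
M/III-2 aff ·: Mm|MM
M/III-3 aff II-2×II-1: Mm|MM
M/IV-1 ? III-1×III-2: mm|Mm|MM
⇒ M over [I-1,I-2,II-1,II-2,III-1,III-2,III-3,IV-1]: 172 consistent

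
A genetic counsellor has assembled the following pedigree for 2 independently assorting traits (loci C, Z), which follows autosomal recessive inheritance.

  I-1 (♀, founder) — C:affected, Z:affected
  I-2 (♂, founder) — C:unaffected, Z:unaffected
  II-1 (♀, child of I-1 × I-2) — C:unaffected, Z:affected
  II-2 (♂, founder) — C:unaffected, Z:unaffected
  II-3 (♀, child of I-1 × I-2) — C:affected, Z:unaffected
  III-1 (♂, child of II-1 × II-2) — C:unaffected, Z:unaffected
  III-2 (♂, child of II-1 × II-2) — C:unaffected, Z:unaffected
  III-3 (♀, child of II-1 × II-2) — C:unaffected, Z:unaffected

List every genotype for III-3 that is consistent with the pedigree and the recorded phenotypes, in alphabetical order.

III-3 ∈ {CC Zz, Cc Zz}

C/I-1 aff ·: cc
C/I-2 un ·: Cc
C/II-1 un I-1×I-2: Cc
C/II-2 un ·: CC|Cc
C/II-3 aff I-1×I-2: cc
C/III-1 un II-1×II-2: CC|Cc
C/III-2 un II-1×II-2: CC|Cc
C/III-3 un II-1×II-2: CC|Cc
⇒ C over [I-1,I-2,II-1,II-2,II-3,III-1,III-2,III-3]: 16 consistent
Z/I-1 aff ·: zz
Z/I-2 un ·: Zz
Z/II-1 aff I-1×I-2: zz
Z/II-2 un ·: ZZ|Zz
Z/II-3 un I-1×I-2: Zz
Z/III-1 un II-1×II-2: Zz
Z/III-2 un II-1×II-2: Zz
Z/III-3 un II-1×II-2: Zz
⇒ Z over [I-1,I-2,II-1,II-2,II-3,III-1,III-2,III-3]: 2 consistent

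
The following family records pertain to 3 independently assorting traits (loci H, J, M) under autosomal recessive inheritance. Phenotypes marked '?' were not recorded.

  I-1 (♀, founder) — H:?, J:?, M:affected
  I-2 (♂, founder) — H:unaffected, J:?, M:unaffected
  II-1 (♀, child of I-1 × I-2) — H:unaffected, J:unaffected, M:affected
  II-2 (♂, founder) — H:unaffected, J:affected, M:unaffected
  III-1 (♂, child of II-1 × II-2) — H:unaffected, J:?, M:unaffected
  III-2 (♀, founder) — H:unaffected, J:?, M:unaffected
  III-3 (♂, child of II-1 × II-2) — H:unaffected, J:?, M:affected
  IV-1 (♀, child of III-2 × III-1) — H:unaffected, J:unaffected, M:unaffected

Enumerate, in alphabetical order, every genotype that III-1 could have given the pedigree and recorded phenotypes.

H/I-1 ? ·: HH|Hh|hh
H/I-2 un ·: HH|Hh
H/II-1 un I-1×I-2: HH|Hh
H/II-2 un ·: HH|Hh
H/III-1 un II-1×II-2: HH|Hh
H/III-2 un ·: HH|Hh
H/III-3 un II-1×II-2: HH|Hh
H/IV-1 un III-2×III-1: HH|Hh
⇒ H over [I-1,I-2,II-1,II-2,III-1,III-2,III-3,IV-1]: 208 consistent
J/I-1 ? ·: JJ|Jj|jj
J/I-2 ? ·: JJ|Jj|jj
J/II-1 un I-1×I-2: JJ|Jj
J/II-2 aff ·: jj
J/III-1 ? II-1×II-2: Jj|jj
J/III-2 ? ·: JJ|Jj|jj
J/III-3 ? II-1×II-2: Jj|jj
J/IV-1 un III-2×III-1: JJ|Jj
⇒ J over [I-1,I-2,II-1,II-2,III-1,III-2,III-3,IV-1]: 118 consistent
M/I-1 aff ·: mm
M/I-2 un ·: Mm
M/II-1 aff I-1×I-2: mm
M/II-2 un ·: Mm
M/III-1 un II-1×II-2: Mm
M/III-2 un ·: MM|Mm
M/III-3 aff II-1×II-2: mm
M/IV-1 un III-2×III-1: MM|Mm
⇒ M over [I-1,I-2,II-1,II-2,III-1,III-2,III-3,IV-1]: 4 consistent

III-1 ∈ {HH Jj Mm, HH jj Mm, Hh Jj Mm, Hh jj Mm}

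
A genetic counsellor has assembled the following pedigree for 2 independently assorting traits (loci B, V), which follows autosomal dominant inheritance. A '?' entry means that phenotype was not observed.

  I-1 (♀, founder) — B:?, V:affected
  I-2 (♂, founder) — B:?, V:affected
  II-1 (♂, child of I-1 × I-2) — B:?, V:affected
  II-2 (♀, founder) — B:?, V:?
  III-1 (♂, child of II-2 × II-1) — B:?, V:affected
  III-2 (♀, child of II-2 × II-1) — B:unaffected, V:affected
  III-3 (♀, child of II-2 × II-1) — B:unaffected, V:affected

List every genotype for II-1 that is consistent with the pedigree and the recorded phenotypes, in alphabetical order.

B/I-1 ? ·: bb|Bb|BB
B/I-2 ? ·: bb|Bb|BB
B/II-1 ? I-1×I-2: bb|Bb
B/II-2 ? ·: bb|Bb
B/III-1 ? II-2×II-1: bb|Bb|BB
B/III-2 un II-2×II-1: bb
B/III-3 un II-2×II-1: bb
⇒ B over [I-1,I-2,II-1,II-2,III-1,III-2,III-3]: 47 consistent
V/I-1 aff ·: Vv|VV
V/I-2 aff ·: Vv|VV
V/II-1 aff I-1×I-2: Vv|VV
V/II-2 ? ·: vv|Vv|VV
V/III-1 aff II-2×II-1: Vv|VV
V/III-2 aff II-2×II-1: Vv|VV
V/III-3 aff II-2×II-1: Vv|VV
⇒ V over [I-1,I-2,II-1,II-2,III-1,III-2,III-3]: 91 consistent

II-1 ∈ {Bb VV, Bb Vv, bb VV, bb Vv}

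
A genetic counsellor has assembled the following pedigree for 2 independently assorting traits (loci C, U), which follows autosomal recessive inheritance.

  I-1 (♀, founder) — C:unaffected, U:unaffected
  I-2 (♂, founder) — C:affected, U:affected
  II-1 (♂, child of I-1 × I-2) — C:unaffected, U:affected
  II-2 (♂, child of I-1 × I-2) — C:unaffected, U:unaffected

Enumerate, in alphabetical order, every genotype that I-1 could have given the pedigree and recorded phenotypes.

I-1 ∈ {CC Uu, Cc Uu}

C/I-1 un ·: CC|Cc
C/I-2 aff ·: cc
C/II-1 un I-1×I-2: Cc
C/II-2 un I-1×I-2: Cc
⇒ C over [I-1,I-2,II-1,II-2]: 2 consistent
U/I-1 un ·: Uu
U/I-2 aff ·: uu
U/II-1 aff I-1×I-2: uu
U/II-2 un I-1×I-2: Uu
⇒ U over [I-1,I-2,II-1,II-2]: 1 consistent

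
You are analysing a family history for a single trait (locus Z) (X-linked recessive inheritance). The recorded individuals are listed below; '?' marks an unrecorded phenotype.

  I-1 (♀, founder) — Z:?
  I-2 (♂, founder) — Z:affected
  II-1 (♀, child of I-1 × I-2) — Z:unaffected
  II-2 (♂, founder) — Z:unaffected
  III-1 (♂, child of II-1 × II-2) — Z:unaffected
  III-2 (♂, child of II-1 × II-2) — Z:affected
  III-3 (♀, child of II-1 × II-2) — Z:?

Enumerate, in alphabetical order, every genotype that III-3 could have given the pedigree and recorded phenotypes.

Z/I-1 ? ·: X^ZX^Z|X^ZX^z
Z/I-2 aff ·: X^zY
Z/II-1 un I-1×I-2: X^ZX^z
Z/II-2 un ·: X^ZY
Z/III-1 un II-1×II-2: X^ZY
Z/III-2 aff II-1×II-2: X^zY
Z/III-3 ? II-1×II-2: X^ZX^Z|X^ZX^z
⇒ Z over [I-1,I-2,II-1,II-2,III-1,III-2,III-3]: 4 consistent

III-3 ∈ {X^ZX^Z, X^ZX^z}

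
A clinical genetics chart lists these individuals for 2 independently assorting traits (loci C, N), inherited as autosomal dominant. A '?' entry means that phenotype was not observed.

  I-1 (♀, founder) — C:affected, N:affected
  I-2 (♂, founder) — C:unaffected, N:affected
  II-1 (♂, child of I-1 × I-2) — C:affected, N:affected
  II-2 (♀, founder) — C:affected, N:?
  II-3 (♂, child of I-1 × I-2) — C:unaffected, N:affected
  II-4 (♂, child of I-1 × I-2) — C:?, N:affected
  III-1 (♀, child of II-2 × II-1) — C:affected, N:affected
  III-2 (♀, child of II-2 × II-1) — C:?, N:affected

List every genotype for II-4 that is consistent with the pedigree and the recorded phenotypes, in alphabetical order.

C/I-1 aff ·: Cc
C/I-2 un ·: cc
C/II-1 aff I-1×I-2: Cc
C/II-2 aff ·: Cc|CC
C/II-3 un I-1×I-2: cc
C/II-4 ? I-1×I-2: cc|Cc
C/III-1 aff II-2×II-1: Cc|CC
C/III-2 ? II-2×II-1: cc|Cc|CC
⇒ C over [I-1,I-2,II-1,II-2,II-3,II-4,III-1,III-2]: 20 consistent
N/I-1 aff ·: Nn|NN
N/I-2 aff ·: Nn|NN
N/II-1 aff I-1×I-2: Nn|NN
N/II-2 ? ·: nn|Nn|NN
N/II-3 aff I-1×I-2: Nn|NN
N/II-4 aff I-1×I-2: Nn|NN
N/III-1 aff II-2×II-1: Nn|NN
N/III-2 aff II-2×II-1: Nn|NN
⇒ N over [I-1,I-2,II-1,II-2,II-3,II-4,III-1,III-2]: 186 consistent

II-4 ∈ {Cc NN, Cc Nn, cc NN, cc Nn}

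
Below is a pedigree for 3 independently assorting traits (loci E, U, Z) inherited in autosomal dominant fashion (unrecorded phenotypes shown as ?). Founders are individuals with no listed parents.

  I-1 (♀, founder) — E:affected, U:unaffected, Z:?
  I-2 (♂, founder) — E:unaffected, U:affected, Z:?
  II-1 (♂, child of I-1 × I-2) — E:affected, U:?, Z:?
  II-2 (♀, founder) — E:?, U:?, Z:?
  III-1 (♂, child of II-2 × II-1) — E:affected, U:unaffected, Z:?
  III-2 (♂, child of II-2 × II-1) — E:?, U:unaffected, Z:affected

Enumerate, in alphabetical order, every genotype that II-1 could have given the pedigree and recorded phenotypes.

II-1 ∈ {Ee Uu ZZ, Ee Uu Zz, Ee Uu zz, Ee uu ZZ, Ee uu Zz, Ee uu zz}

E/I-1 aff ·: Ee|EE
E/I-2 un ·: ee
E/II-1 aff I-1×I-2: Ee
E/II-2 ? ·: ee|Ee|EE
E/III-1 aff II-2×II-1: Ee|EE
E/III-2 ? II-2×II-1: ee|Ee|EE
⇒ E over [I-1,I-2,II-1,II-2,III-1,III-2]: 24 consistent
U/I-1 un ·: uu
U/I-2 aff ·: Uu|UU
U/II-1 ? I-1×I-2: uu|Uu
U/II-2 ? ·: uu|Uu
U/III-1 un II-2×II-1: uu
U/III-2 un II-2×II-1: uu
⇒ U over [I-1,I-2,II-1,II-2,III-1,III-2]: 6 consistent
Z/I-1 ? ·: zz|Zz|ZZ
Z/I-2 ? ·: zz|Zz|ZZ
Z/II-1 ? I-1×I-2: zz|Zz|ZZ
Z/II-2 ? ·: zz|Zz|ZZ
Z/III-1 ? II-2×II-1: zz|Zz|ZZ
Z/III-2 aff II-2×II-1: Zz|ZZ
⇒ Z over [I-1,I-2,II-1,II-2,III-1,III-2]: 120 consistent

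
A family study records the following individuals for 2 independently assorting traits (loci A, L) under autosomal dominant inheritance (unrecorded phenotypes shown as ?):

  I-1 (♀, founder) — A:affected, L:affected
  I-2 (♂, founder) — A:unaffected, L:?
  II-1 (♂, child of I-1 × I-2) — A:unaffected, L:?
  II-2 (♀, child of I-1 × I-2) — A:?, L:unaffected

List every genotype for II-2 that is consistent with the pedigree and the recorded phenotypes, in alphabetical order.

II-2 ∈ {Aa ll, aa ll}

A/I-1 aff ·: Aa
A/I-2 un ·: aa
A/II-1 un I-1×I-2: aa
A/II-2 ? I-1×I-2: aa|Aa
⇒ A over [I-1,I-2,II-1,II-2]: 2 consistent
L/I-1 aff ·: Ll
L/I-2 ? ·: ll|Ll
L/II-1 ? I-1×I-2: ll|Ll|LL
L/II-2 un I-1×I-2: ll
⇒ L over [I-1,I-2,II-1,II-2]: 5 consistent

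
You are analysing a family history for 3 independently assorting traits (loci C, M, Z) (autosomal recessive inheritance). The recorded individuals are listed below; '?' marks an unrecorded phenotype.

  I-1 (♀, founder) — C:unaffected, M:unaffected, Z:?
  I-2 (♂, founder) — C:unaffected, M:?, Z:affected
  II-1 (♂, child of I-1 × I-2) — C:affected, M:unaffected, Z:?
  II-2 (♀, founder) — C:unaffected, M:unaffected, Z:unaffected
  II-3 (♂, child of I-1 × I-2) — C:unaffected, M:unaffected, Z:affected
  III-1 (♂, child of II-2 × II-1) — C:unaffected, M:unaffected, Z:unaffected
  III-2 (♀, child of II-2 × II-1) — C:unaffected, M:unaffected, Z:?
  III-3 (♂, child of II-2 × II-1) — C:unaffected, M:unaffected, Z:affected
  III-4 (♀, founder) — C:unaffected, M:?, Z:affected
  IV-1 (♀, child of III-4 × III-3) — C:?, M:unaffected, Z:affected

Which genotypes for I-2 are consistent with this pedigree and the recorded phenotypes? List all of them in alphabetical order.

C/I-1 un ·: Cc
C/I-2 un ·: Cc
C/II-1 aff I-1×I-2: cc
C/II-2 un ·: CC|Cc
C/II-3 un I-1×I-2: CC|Cc
C/III-1 un II-2×II-1: Cc
C/III-2 un II-2×II-1: Cc
C/III-3 un II-2×II-1: Cc
C/III-4 un ·: CC|Cc
C/IV-1 ? III-4×III-3: CC|Cc|cc
⇒ C over [I-1,I-2,II-1,II-2,II-3,III-1,III-2,III-3,III-4,IV-1]: 20 consistent
M/I-1 un ·: MM|Mm
M/I-2 ? ·: MM|Mm|mm
M/II-1 un I-1×I-2: MM|Mm
M/II-2 un ·: MM|Mm
M/II-3 un I-1×I-2: MM|Mm
M/III-1 un II-2×II-1: MM|Mm
M/III-2 un II-2×II-1: MM|Mm
M/III-3 un II-2×II-1: MM|Mm
M/III-4 ? ·: MM|Mm|mm
M/IV-1 un III-4×III-3: MM|Mm
⇒ M over [I-1,I-2,II-1,II-2,II-3,III-1,III-2,III-3,III-4,IV-1]: 856 consistent
Z/I-1 ? ·: Zz|zz
Z/I-2 aff ·: zz
Z/II-1 ? I-1×I-2: Zz|zz
Z/II-2 un ·: Zz
Z/II-3 aff I-1×I-2: zz
Z/III-1 un II-2×II-1: ZZ|Zz
Z/III-2 ? II-2×II-1: ZZ|Zz|zz
Z/III-3 aff II-2×II-1: zz
Z/III-4 aff ·: zz
Z/IV-1 aff III-4×III-3: zz
⇒ Z over [I-1,I-2,II-1,II-2,II-3,III-1,III-2,III-3,III-4,IV-1]: 10 consistent

I-2 ∈ {Cc MM zz, Cc Mm zz, Cc mm zz}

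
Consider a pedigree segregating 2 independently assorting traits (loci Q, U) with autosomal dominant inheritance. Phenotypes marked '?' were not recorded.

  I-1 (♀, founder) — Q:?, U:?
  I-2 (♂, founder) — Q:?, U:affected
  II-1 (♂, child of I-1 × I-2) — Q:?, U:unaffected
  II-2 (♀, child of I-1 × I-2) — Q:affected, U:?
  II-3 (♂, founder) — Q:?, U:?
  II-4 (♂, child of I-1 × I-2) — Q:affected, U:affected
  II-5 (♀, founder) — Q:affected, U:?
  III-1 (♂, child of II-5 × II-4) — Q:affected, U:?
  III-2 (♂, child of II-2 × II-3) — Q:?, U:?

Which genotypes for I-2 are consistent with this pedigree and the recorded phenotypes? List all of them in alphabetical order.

I-2 ∈ {QQ Uu, Qq Uu, qq Uu}

Q/I-1 ? ·: qq|Qq|QQ
Q/I-2 ? ·: qq|Qq|QQ
Q/II-1 ? I-1×I-2: qq|Qq|QQ
Q/II-2 aff I-1×I-2: Qq|QQ
Q/II-3 ? ·: qq|Qq|QQ
Q/II-4 aff I-1×I-2: Qq|QQ
Q/II-5 aff ·: Qq|QQ
Q/III-1 aff II-5×II-4: Qq|QQ
Q/III-2 ? II-2×II-3: qq|Qq|QQ
⇒ Q over [I-1,I-2,II-1,II-2,II-3,II-4,II-5,III-1,III-2]: 719 consistent
U/I-1 ? ·: uu|Uu
U/I-2 aff ·: Uu
U/II-1 un I-1×I-2: uu
U/II-2 ? I-1×I-2: uu|Uu|UU
U/II-3 ? ·: uu|Uu|UU
U/II-4 aff I-1×I-2: Uu|UU
U/II-5 ? ·: uu|Uu|UU
U/III-1 ? II-5×II-4: uu|Uu|UU
U/III-2 ? II-2×II-3: uu|Uu|UU
⇒ U over [I-1,I-2,II-1,II-2,II-3,II-4,II-5,III-1,III-2]: 242 consistent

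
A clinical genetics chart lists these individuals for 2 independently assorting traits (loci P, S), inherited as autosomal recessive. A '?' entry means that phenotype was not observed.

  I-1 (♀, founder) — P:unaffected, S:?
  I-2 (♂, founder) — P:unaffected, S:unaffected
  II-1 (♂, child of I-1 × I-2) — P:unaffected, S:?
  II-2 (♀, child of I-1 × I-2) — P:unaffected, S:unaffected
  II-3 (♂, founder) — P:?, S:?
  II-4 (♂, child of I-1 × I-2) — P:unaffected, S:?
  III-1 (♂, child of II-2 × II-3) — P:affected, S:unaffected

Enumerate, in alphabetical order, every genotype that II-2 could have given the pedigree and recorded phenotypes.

P/I-1 un ·: PP|Pp
P/I-2 un ·: PP|Pp
P/II-1 un I-1×I-2: PP|Pp
P/II-2 un I-1×I-2: Pp
P/II-3 ? ·: Pp|pp
P/II-4 un I-1×I-2: PP|Pp
P/III-1 aff II-2×II-3: pp
⇒ P over [I-1,I-2,II-1,II-2,II-3,II-4,III-1]: 24 consistent
S/I-1 ? ·: SS|Ss|ss
S/I-2 un ·: SS|Ss
S/II-1 ? I-1×I-2: SS|Ss|ss
S/II-2 un I-1×I-2: SS|Ss
S/II-3 ? ·: SS|Ss|ss
S/II-4 ? I-1×I-2: SS|Ss|ss
S/III-1 un II-2×II-3: SS|Ss
⇒ S over [I-1,I-2,II-1,II-2,II-3,II-4,III-1]: 182 consistent

II-2 ∈ {Pp SS, Pp Ss}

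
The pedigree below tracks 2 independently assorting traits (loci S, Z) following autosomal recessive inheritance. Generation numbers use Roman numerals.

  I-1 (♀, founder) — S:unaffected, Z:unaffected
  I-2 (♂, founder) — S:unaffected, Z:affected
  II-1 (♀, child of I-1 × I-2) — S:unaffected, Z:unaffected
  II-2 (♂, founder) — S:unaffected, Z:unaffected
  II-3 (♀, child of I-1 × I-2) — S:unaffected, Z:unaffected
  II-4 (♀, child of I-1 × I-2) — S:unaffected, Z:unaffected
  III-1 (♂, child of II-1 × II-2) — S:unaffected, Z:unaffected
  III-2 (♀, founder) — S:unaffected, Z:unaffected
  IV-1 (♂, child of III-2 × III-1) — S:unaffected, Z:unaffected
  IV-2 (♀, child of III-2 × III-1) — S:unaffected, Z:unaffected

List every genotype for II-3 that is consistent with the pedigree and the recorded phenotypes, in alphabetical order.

II-3 ∈ {SS Zz, Ss Zz}

S/I-1 un ·: SS|Ss
S/I-2 un ·: SS|Ss
S/II-1 un I-1×I-2: SS|Ss
S/II-2 un ·: SS|Ss
S/II-3 un I-1×I-2: SS|Ss
S/II-4 un I-1×I-2: SS|Ss
S/III-1 un II-1×II-2: SS|Ss
S/III-2 un ·: SS|Ss
S/IV-1 un III-2×III-1: SS|Ss
S/IV-2 un III-2×III-1: SS|Ss
⇒ S over [I-1,I-2,II-1,II-2,II-3,II-4,III-1,III-2,IV-1,IV-2]: 546 consistent
Z/I-1 un ·: ZZ|Zz
Z/I-2 aff ·: zz
Z/II-1 un I-1×I-2: Zz
Z/II-2 un ·: ZZ|Zz
Z/II-3 un I-1×I-2: Zz
Z/II-4 un I-1×I-2: Zz
Z/III-1 un II-1×II-2: ZZ|Zz
Z/III-2 un ·: ZZ|Zz
Z/IV-1 un III-2×III-1: ZZ|Zz
Z/IV-2 un III-2×III-1: ZZ|Zz
⇒ Z over [I-1,I-2,II-1,II-2,II-3,II-4,III-1,III-2,IV-1,IV-2]: 52 consistent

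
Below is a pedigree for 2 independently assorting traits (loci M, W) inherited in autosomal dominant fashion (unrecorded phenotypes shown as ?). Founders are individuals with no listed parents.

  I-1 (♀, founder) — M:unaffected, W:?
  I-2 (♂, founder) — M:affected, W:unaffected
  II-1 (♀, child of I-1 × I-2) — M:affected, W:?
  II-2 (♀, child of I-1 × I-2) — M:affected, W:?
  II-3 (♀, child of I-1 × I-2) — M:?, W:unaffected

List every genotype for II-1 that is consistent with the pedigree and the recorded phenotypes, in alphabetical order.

II-1 ∈ {Mm Ww, Mm ww}

M/I-1 un ·: mm
M/I-2 aff ·: Mm|MM
M/II-1 aff I-1×I-2: Mm
M/II-2 aff I-1×I-2: Mm
M/II-3 ? I-1×I-2: mm|Mm
⇒ M over [I-1,I-2,II-1,II-2,II-3]: 3 consistent
W/I-1 ? ·: ww|Ww
W/I-2 un ·: ww
W/II-1 ? I-1×I-2: ww|Ww
W/II-2 ? I-1×I-2: ww|Ww
W/II-3 un I-1×I-2: ww
⇒ W over [I-1,I-2,II-1,II-2,II-3]: 5 consistent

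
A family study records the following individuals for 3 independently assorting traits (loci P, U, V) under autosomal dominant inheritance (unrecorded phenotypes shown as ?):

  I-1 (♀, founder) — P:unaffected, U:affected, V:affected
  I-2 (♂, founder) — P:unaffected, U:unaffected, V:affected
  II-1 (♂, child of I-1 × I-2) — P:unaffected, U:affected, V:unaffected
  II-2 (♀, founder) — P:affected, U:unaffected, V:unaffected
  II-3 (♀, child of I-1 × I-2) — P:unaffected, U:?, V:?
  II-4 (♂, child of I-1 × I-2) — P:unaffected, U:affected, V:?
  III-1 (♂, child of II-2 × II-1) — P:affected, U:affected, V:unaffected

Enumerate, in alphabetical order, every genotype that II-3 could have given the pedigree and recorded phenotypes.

II-3 ∈ {pp Uu VV, pp Uu Vv, pp Uu vv, pp uu VV, pp uu Vv, pp uu vv}

P/I-1 un ·: pp
P/I-2 un ·: pp
P/II-1 un I-1×I-2: pp
P/II-2 aff ·: Pp|PP
P/II-3 un I-1×I-2: pp
P/II-4 un I-1×I-2: pp
P/III-1 aff II-2×II-1: Pp
⇒ P over [I-1,I-2,II-1,II-2,II-3,II-4,III-1]: 2 consistent
U/I-1 aff ·: Uu|UU
U/I-2 un ·: uu
U/II-1 aff I-1×I-2: Uu
U/II-2 un ·: uu
U/II-3 ? I-1×I-2: uu|Uu
U/II-4 aff I-1×I-2: Uu
U/III-1 aff II-2×II-1: Uu
⇒ U over [I-1,I-2,II-1,II-2,II-3,II-4,III-1]: 3 consistent
V/I-1 aff ·: Vv
V/I-2 aff ·: Vv
V/II-1 un I-1×I-2: vv
V/II-2 un ·: vv
V/II-3 ? I-1×I-2: vv|Vv|VV
V/II-4 ? I-1×I-2: vv|Vv|VV
V/III-1 un II-2×II-1: vv
⇒ V over [I-1,I-2,II-1,II-2,II-3,II-4,III-1]: 9 consistent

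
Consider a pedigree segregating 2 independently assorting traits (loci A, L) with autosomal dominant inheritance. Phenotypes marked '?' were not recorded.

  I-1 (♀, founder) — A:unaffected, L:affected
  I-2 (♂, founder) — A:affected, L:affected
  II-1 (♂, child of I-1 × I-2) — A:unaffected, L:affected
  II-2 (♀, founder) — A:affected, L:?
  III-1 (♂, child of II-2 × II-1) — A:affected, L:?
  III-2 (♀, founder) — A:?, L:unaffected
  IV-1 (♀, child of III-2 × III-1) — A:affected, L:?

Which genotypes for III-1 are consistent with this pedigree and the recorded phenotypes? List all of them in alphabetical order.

A/I-1 un ·: aa
A/I-2 aff ·: Aa
A/II-1 un I-1×I-2: aa
A/II-2 aff ·: Aa|AA
A/III-1 aff II-2×II-1: Aa
A/III-2 ? ·: aa|Aa|AA
A/IV-1 aff III-2×III-1: Aa|AA
⇒ A over [I-1,I-2,II-1,II-2,III-1,III-2,IV-1]: 10 consistent
L/I-1 aff ·: Ll|LL
L/I-2 aff ·: Ll|LL
L/II-1 aff I-1×I-2: Ll|LL
L/II-2 ? ·: ll|Ll|LL
L/III-1 ? II-2×II-1: ll|Ll|LL
L/III-2 un ·: ll
L/IV-1 ? III-2×III-1: ll|Ll
⇒ L over [I-1,I-2,II-1,II-2,III-1,III-2,IV-1]: 54 consistent

III-1 ∈ {Aa LL, Aa Ll, Aa ll}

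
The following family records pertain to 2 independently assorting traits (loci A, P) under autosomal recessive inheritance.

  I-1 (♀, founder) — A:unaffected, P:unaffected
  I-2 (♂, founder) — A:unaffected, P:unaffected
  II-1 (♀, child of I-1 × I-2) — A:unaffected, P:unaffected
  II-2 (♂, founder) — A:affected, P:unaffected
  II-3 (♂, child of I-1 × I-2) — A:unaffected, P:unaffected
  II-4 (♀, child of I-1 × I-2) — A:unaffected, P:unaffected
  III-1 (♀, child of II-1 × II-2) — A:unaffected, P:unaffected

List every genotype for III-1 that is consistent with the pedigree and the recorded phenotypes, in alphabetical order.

III-1 ∈ {Aa PP, Aa Pp}

A/I-1 un ·: AA|Aa
A/I-2 un ·: AA|Aa
A/II-1 un I-1×I-2: AA|Aa
A/II-2 aff ·: aa
A/II-3 un I-1×I-2: AA|Aa
A/II-4 un I-1×I-2: AA|Aa
A/III-1 un II-1×II-2: Aa
⇒ A over [I-1,I-2,II-1,II-2,II-3,II-4,III-1]: 25 consistent
P/I-1 un ·: PP|Pp
P/I-2 un ·: PP|Pp
P/II-1 un I-1×I-2: PP|Pp
P/II-2 un ·: PP|Pp
P/II-3 un I-1×I-2: PP|Pp
P/II-4 un I-1×I-2: PP|Pp
P/III-1 un II-1×II-2: PP|Pp
⇒ P over [I-1,I-2,II-1,II-2,II-3,II-4,III-1]: 87 consistent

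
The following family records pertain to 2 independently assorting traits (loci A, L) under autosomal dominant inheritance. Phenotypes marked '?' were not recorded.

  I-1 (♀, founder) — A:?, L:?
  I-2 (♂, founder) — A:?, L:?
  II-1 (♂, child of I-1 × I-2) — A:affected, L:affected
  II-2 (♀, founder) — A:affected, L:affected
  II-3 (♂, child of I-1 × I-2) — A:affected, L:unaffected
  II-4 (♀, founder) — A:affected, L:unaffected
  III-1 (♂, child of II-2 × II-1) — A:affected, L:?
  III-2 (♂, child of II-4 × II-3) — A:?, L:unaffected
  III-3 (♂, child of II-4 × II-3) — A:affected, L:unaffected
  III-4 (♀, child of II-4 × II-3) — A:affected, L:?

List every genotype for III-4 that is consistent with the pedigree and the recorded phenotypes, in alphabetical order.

A/I-1 ? ·: aa|Aa|AA
A/I-2 ? ·: aa|Aa|AA
A/II-1 aff I-1×I-2: Aa|AA
A/II-2 aff ·: Aa|AA
A/II-3 aff I-1×I-2: Aa|AA
A/II-4 aff ·: Aa|AA
A/III-1 aff II-2×II-1: Aa|AA
A/III-2 ? II-4×II-3: aa|Aa|AA
A/III-3 aff II-4×II-3: Aa|AA
A/III-4 aff II-4×II-3: Aa|AA
⇒ A over [I-1,I-2,II-1,II-2,II-3,II-4,III-1,III-2,III-3,III-4]: 956 consistent
L/I-1 ? ·: ll|Ll
L/I-2 ? ·: ll|Ll
L/II-1 aff I-1×I-2: Ll|LL
L/II-2 aff ·: Ll|LL
L/II-3 un I-1×I-2: ll
L/II-4 un ·: ll
L/III-1 ? II-2×II-1: ll|Ll|LL
L/III-2 un II-4×II-3: ll
L/III-3 un II-4×II-3: ll
L/III-4 ? II-4×II-3: ll
⇒ L over [I-1,I-2,II-1,II-2,II-3,II-4,III-1,III-2,III-3,III-4]: 18 consistent

III-4 ∈ {AA ll, Aa ll}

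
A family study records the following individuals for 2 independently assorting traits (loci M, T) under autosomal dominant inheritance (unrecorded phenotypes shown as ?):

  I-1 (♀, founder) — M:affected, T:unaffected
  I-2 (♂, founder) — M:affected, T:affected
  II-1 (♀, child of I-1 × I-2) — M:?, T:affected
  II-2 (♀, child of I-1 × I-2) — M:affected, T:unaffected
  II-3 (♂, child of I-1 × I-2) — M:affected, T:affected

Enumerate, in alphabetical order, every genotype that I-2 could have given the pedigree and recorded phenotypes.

I-2 ∈ {MM Tt, Mm Tt}

M/I-1 aff ·: Mm|MM
M/I-2 aff ·: Mm|MM
M/II-1 ? I-1×I-2: mm|Mm|MM
M/II-2 aff I-1×I-2: Mm|MM
M/II-3 aff I-1×I-2: Mm|MM
⇒ M over [I-1,I-2,II-1,II-2,II-3]: 29 consistent
T/I-1 un ·: tt
T/I-2 aff ·: Tt
T/II-1 aff I-1×I-2: Tt
T/II-2 un I-1×I-2: tt
T/II-3 aff I-1×I-2: Tt
⇒ T over [I-1,I-2,II-1,II-2,II-3]: 1 consistent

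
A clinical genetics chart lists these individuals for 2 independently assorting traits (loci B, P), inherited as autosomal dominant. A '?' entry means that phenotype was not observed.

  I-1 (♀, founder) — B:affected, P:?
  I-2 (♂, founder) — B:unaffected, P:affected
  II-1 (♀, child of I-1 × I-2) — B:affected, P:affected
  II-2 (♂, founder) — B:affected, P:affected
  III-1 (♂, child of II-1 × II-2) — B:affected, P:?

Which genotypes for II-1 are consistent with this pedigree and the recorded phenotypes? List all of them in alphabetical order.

B/I-1 aff ·: Bb|BB
B/I-2 un ·: bb
B/II-1 aff I-1×I-2: Bb
B/II-2 aff ·: Bb|BB
B/III-1 aff II-1×II-2: Bb|BB
⇒ B over [I-1,I-2,II-1,II-2,III-1]: 8 consistent
P/I-1 ? ·: pp|Pp|PP
P/I-2 aff ·: Pp|PP
P/II-1 aff I-1×I-2: Pp|PP
P/II-2 aff ·: Pp|PP
P/III-1 ? II-1×II-2: pp|Pp|PP
⇒ P over [I-1,I-2,II-1,II-2,III-1]: 37 consistent

II-1 ∈ {Bb PP, Bb Pp}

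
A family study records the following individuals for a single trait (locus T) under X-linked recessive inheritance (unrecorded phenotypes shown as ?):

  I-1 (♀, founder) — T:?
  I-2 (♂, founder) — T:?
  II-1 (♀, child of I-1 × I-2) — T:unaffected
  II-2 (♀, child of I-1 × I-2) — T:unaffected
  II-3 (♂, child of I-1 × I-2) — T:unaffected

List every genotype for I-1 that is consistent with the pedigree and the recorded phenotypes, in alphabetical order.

T/I-1 ? ·: X^TX^T|X^TX^t
T/I-2 ? ·: X^TY|X^tY
T/II-1 un I-1×I-2: X^TX^T|X^TX^t
T/II-2 un I-1×I-2: X^TX^T|X^TX^t
T/II-3 un I-1×I-2: X^TY
⇒ T over [I-1,I-2,II-1,II-2,II-3]: 7 consistent

I-1 ∈ {X^TX^T, X^TX^t}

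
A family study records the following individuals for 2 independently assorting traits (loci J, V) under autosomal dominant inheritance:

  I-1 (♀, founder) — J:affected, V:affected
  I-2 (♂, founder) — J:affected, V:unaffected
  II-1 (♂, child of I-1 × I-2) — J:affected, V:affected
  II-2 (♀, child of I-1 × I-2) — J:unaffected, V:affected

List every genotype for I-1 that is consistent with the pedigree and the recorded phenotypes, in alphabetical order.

J/I-1 aff ·: Jj
J/I-2 aff ·: Jj
J/II-1 aff I-1×I-2: Jj|JJ
J/II-2 un I-1×I-2: jj
⇒ J over [I-1,I-2,II-1,II-2]: 2 consistent
V/I-1 aff ·: Vv|VV
V/I-2 un ·: vv
V/II-1 aff I-1×I-2: Vv
V/II-2 aff I-1×I-2: Vv
⇒ V over [I-1,I-2,II-1,II-2]: 2 consistent

I-1 ∈ {Jj VV, Jj Vv}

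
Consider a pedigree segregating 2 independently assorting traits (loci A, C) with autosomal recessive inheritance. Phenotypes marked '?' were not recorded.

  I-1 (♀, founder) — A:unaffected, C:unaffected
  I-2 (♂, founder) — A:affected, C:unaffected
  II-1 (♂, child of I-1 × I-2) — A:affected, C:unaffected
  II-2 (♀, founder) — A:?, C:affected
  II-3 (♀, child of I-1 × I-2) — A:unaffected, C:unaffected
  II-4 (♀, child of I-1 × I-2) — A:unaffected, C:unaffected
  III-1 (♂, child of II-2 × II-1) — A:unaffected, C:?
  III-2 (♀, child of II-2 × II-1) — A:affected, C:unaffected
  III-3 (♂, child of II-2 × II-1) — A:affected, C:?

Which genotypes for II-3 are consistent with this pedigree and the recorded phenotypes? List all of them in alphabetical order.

A/I-1 un ·: Aa
A/I-2 aff ·: aa
A/II-1 aff I-1×I-2: aa
A/II-2 ? ·: Aa
A/II-3 un I-1×I-2: Aa
A/II-4 un I-1×I-2: Aa
A/III-1 un II-2×II-1: Aa
A/III-2 aff II-2×II-1: aa
A/III-3 aff II-2×II-1: aa
⇒ A over [I-1,I-2,II-1,II-2,II-3,II-4,III-1,III-2,III-3]: 1 consistent
C/I-1 un ·: CC|Cc
C/I-2 un ·: CC|Cc
C/II-1 un I-1×I-2: CC|Cc
C/II-2 aff ·: cc
C/II-3 un I-1×I-2: CC|Cc
C/II-4 un I-1×I-2: CC|Cc
C/III-1 ? II-2×II-1: Cc|cc
C/III-2 un II-2×II-1: Cc
C/III-3 ? II-2×II-1: Cc|cc
⇒ C over [I-1,I-2,II-1,II-2,II-3,II-4,III-1,III-2,III-3]: 61 consistent

II-3 ∈ {Aa CC, Aa Cc}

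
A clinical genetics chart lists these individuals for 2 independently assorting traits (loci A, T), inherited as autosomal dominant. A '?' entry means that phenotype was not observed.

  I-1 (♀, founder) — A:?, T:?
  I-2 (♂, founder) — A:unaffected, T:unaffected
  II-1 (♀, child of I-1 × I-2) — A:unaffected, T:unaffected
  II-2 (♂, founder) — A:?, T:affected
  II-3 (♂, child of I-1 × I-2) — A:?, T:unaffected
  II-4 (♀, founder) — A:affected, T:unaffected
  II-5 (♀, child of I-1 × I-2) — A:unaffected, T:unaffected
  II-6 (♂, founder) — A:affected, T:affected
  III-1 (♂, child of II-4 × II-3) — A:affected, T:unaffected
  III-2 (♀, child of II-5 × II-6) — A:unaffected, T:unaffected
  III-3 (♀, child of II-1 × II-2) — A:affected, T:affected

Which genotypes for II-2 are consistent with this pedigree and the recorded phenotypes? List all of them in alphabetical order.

A/I-1 ? ·: aa|Aa
A/I-2 un ·: aa
A/II-1 un I-1×I-2: aa
A/II-2 ? ·: Aa|AA
A/II-3 ? I-1×I-2: aa|Aa
A/II-4 aff ·: Aa|AA
A/II-5 un I-1×I-2: aa
A/II-6 aff ·: Aa
A/III-1 aff II-4×II-3: Aa|AA
A/III-2 un II-5×II-6: aa
A/III-3 aff II-1×II-2: Aa
⇒ A over [I-1,I-2,II-1,II-2,II-3,II-4,II-5,II-6,III-1,III-2,III-3]: 16 consistent
T/I-1 ? ·: tt|Tt
T/I-2 un ·: tt
T/II-1 un I-1×I-2: tt
T/II-2 aff ·: Tt|TT
T/II-3 un I-1×I-2: tt
T/II-4 un ·: tt
T/II-5 un I-1×I-2: tt
T/II-6 aff ·: Tt
T/III-1 un II-4×II-3: tt
T/III-2 un II-5×II-6: tt
T/III-3 aff II-1×II-2: Tt
⇒ T over [I-1,I-2,II-1,II-2,II-3,II-4,II-5,II-6,III-1,III-2,III-3]: 4 consistent

II-2 ∈ {AA TT, AA Tt, Aa TT, Aa Tt}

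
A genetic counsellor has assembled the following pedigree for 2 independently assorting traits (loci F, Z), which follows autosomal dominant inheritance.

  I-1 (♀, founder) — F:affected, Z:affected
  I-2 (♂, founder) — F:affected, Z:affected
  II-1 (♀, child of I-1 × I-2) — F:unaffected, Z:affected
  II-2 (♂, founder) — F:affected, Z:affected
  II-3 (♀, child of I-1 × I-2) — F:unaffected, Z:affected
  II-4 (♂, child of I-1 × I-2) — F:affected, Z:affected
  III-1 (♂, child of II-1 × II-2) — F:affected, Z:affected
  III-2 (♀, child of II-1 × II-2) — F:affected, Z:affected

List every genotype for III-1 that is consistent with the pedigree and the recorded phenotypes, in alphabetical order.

F/I-1 aff ·: Ff
F/I-2 aff ·: Ff
F/II-1 un I-1×I-2: ff
F/II-2 aff ·: Ff|FF
F/II-3 un I-1×I-2: ff
F/II-4 aff I-1×I-2: Ff|FF
F/III-1 aff II-1×II-2: Ff
F/III-2 aff II-1×II-2: Ff
⇒ F over [I-1,I-2,II-1,II-2,II-3,II-4,III-1,III-2]: 4 consistent
Z/I-1 aff ·: Zz|ZZ
Z/I-2 aff ·: Zz|ZZ
Z/II-1 aff I-1×I-2: Zz|ZZ
Z/II-2 aff ·: Zz|ZZ
Z/II-3 aff I-1×I-2: Zz|ZZ
Z/II-4 aff I-1×I-2: Zz|ZZ
Z/III-1 aff II-1×II-2: Zz|ZZ
Z/III-2 aff II-1×II-2: Zz|ZZ
⇒ Z over [I-1,I-2,II-1,II-2,II-3,II-4,III-1,III-2]: 161 consistent

III-1 ∈ {Ff ZZ, Ff Zz}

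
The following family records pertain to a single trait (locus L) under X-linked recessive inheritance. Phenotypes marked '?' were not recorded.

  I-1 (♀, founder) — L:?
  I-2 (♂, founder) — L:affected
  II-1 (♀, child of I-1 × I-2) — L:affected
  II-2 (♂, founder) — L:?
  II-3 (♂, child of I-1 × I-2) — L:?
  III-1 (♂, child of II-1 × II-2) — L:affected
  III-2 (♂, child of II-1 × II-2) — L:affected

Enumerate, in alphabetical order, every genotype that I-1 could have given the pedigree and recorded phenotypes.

L/I-1 ? ·: X^LX^l|X^lX^l
L/I-2 aff ·: X^lY
L/II-1 aff I-1×I-2: X^lX^l
L/II-2 ? ·: X^LY|X^lY
L/II-3 ? I-1×I-2: X^LY|X^lY
L/III-1 aff II-1×II-2: X^lY
L/III-2 aff II-1×II-2: X^lY
⇒ L over [I-1,I-2,II-1,II-2,II-3,III-1,III-2]: 6 consistent

I-1 ∈ {X^LX^l, X^lX^l}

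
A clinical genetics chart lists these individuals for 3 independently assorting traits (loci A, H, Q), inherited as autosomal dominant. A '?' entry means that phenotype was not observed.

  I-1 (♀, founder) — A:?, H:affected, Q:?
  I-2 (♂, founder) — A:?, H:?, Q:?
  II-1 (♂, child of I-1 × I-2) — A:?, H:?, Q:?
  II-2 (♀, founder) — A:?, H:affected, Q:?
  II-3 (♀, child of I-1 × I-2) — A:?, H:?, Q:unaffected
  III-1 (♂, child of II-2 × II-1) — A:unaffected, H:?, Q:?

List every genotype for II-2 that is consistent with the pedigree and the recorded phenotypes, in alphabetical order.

A/I-1 ? ·: aa|Aa|AA
A/I-2 ? ·: aa|Aa|AA
A/II-1 ? I-1×I-2: aa|Aa
A/II-2 ? ·: aa|Aa
A/II-3 ? I-1×I-2: aa|Aa|AA
A/III-1 un II-2×II-1: aa
⇒ A over [I-1,I-2,II-1,II-2,II-3,III-1]: 42 consistent
H/I-1 aff ·: Hh|HH
H/I-2 ? ·: hh|Hh|HH
H/II-1 ? I-1×I-2: hh|Hh|HH
H/II-2 aff ·: Hh|HH
H/II-3 ? I-1×I-2: hh|Hh|HH
H/III-1 ? II-2×II-1: hh|Hh|HH
⇒ H over [I-1,I-2,II-1,II-2,II-3,III-1]: 89 consistent
Q/I-1 ? ·: qq|Qq
Q/I-2 ? ·: qq|Qq
Q/II-1 ? I-1×I-2: qq|Qq|QQ
Q/II-2 ? ·: qq|Qq|QQ
Q/II-3 un I-1×I-2: qq
Q/III-1 ? II-2×II-1: qq|Qq|QQ
⇒ Q over [I-1,I-2,II-1,II-2,II-3,III-1]: 41 consistent

II-2 ∈ {Aa HH QQ, Aa HH Qq, Aa HH qq, Aa Hh QQ, Aa Hh Qq, Aa Hh qq, aa HH QQ, aa HH Qq, aa HH qq, aa Hh QQ, aa Hh Qq, aa Hh qq}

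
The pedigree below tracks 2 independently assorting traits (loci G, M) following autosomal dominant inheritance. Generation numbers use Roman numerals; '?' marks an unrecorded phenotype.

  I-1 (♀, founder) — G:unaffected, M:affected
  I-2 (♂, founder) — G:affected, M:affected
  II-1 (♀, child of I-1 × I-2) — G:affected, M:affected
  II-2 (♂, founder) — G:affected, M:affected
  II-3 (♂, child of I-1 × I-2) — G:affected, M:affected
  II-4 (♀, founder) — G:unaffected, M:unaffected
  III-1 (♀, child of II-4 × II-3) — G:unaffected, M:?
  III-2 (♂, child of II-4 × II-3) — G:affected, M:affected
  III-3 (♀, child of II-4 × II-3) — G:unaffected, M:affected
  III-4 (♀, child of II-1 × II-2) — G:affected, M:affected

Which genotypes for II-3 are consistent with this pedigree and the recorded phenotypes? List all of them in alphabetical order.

G/I-1 un ·: gg
G/I-2 aff ·: Gg|GG
G/II-1 aff I-1×I-2: Gg
G/II-2 aff ·: Gg|GG
G/II-3 aff I-1×I-2: Gg
G/II-4 un ·: gg
G/III-1 un II-4×II-3: gg
G/III-2 aff II-4×II-3: Gg
G/III-3 un II-4×II-3: gg
G/III-4 aff II-1×II-2: Gg|GG
⇒ G over [I-1,I-2,II-1,II-2,II-3,II-4,III-1,III-2,III-3,III-4]: 8 consistent
M/I-1 aff ·: Mm|MM
M/I-2 aff ·: Mm|MM
M/II-1 aff I-1×I-2: Mm|MM
M/II-2 aff ·: Mm|MM
M/II-3 aff I-1×I-2: Mm|MM
M/II-4 un ·: mm
M/III-1 ? II-4×II-3: mm|Mm
M/III-2 aff II-4×II-3: Mm
M/III-3 aff II-4×II-3: Mm
M/III-4 aff II-1×II-2: Mm|MM
⇒ M over [I-1,I-2,II-1,II-2,II-3,II-4,III-1,III-2,III-3,III-4]: 66 consistent

II-3 ∈ {Gg MM, Gg Mm}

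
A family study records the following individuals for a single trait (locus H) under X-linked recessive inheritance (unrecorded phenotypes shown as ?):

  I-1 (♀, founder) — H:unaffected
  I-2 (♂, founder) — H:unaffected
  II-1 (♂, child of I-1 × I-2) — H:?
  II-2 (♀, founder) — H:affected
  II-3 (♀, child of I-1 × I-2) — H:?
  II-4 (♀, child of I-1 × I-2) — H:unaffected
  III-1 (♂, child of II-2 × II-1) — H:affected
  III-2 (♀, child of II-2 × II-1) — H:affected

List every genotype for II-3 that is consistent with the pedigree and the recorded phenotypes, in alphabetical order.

H/I-1 un ·: X^HX^h
H/I-2 un ·: X^HY
H/II-1 ? I-1×I-2: X^hY
H/II-2 aff ·: X^hX^h
H/II-3 ? I-1×I-2: X^HX^H|X^HX^h
H/II-4 un I-1×I-2: X^HX^H|X^HX^h
H/III-1 aff II-2×II-1: X^hY
H/III-2 aff II-2×II-1: X^hX^h
⇒ H over [I-1,I-2,II-1,II-2,II-3,II-4,III-1,III-2]: 4 consistent

II-3 ∈ {X^HX^H, X^HX^h}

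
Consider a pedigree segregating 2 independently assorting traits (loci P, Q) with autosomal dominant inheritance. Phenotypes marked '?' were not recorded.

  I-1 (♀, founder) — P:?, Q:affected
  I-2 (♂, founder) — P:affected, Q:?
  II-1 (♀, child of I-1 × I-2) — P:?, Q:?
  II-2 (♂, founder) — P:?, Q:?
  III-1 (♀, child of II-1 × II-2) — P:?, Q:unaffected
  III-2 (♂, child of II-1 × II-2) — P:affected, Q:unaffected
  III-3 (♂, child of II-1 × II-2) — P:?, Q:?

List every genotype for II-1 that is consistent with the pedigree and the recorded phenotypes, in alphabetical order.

II-1 ∈ {PP Qq, PP qq, Pp Qq, Pp qq, pp Qq, pp qq}

P/I-1 ? ·: pp|Pp|PP
P/I-2 aff ·: Pp|PP
P/II-1 ? I-1×I-2: pp|Pp|PP
P/II-2 ? ·: pp|Pp|PP
P/III-1 ? II-1×II-2: pp|Pp|PP
P/III-2 aff II-1×II-2: Pp|PP
P/III-3 ? II-1×II-2: pp|Pp|PP
⇒ P over [I-1,I-2,II-1,II-2,III-1,III-2,III-3]: 200 consistent
Q/I-1 aff ·: Qq|QQ
Q/I-2 ? ·: qq|Qq|QQ
Q/II-1 ? I-1×I-2: qq|Qq
Q/II-2 ? ·: qq|Qq
Q/III-1 un II-1×II-2: qq
Q/III-2 un II-1×II-2: qq
Q/III-3 ? II-1×II-2: qq|Qq|QQ
⇒ Q over [I-1,I-2,II-1,II-2,III-1,III-2,III-3]: 31 consistent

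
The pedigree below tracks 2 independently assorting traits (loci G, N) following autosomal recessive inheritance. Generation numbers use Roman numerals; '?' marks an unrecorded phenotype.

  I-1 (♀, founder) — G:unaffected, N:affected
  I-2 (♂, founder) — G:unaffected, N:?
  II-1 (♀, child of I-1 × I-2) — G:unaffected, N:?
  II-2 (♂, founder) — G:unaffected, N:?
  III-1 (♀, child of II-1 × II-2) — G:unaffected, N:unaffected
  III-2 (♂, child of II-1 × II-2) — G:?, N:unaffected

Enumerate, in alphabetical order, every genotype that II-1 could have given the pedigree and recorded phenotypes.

II-1 ∈ {GG Nn, GG nn, Gg Nn, Gg nn}

G/I-1 un ·: GG|Gg
G/I-2 un ·: GG|Gg
G/II-1 un I-1×I-2: GG|Gg
G/II-2 un ·: GG|Gg
G/III-1 un II-1×II-2: GG|Gg
G/III-2 ? II-1×II-2: GG|Gg|gg
⇒ G over [I-1,I-2,II-1,II-2,III-1,III-2]: 50 consistent
N/I-1 aff ·: nn
N/I-2 ? ·: NN|Nn|nn
N/II-1 ? I-1×I-2: Nn|nn
N/II-2 ? ·: NN|Nn|nn
N/III-1 un II-1×II-2: NN|Nn
N/III-2 un II-1×II-2: NN|Nn
⇒ N over [I-1,I-2,II-1,II-2,III-1,III-2]: 22 consistent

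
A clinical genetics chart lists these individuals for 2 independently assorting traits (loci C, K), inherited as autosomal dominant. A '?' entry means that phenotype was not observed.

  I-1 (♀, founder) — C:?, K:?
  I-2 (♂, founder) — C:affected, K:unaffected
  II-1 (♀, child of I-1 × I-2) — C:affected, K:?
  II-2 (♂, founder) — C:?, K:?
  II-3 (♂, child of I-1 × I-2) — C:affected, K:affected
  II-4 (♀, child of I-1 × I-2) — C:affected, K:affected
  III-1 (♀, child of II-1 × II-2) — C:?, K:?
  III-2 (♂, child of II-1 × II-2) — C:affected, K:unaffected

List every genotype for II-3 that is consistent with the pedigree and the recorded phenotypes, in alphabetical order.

C/I-1 ? ·: cc|Cc|CC
C/I-2 aff ·: Cc|CC
C/II-1 aff I-1×I-2: Cc|CC
C/II-2 ? ·: cc|Cc|CC
C/II-3 aff I-1×I-2: Cc|CC
C/II-4 aff I-1×I-2: Cc|CC
C/III-1 ? II-1×II-2: cc|Cc|CC
C/III-2 aff II-1×II-2: Cc|CC
⇒ C over [I-1,I-2,II-1,II-2,II-3,II-4,III-1,III-2]: 246 consistent
K/I-1 ? ·: Kk|KK
K/I-2 un ·: kk
K/II-1 ? I-1×I-2: kk|Kk
K/II-2 ? ·: kk|Kk
K/II-3 aff I-1×I-2: Kk
K/II-4 aff I-1×I-2: Kk
K/III-1 ? II-1×II-2: kk|Kk|KK
K/III-2 un II-1×II-2: kk
⇒ K over [I-1,I-2,II-1,II-2,II-3,II-4,III-1,III-2]: 13 consistent

II-3 ∈ {CC Kk, Cc Kk}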